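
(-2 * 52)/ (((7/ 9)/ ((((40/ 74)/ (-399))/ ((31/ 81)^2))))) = 40940640/ 33103567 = 1.24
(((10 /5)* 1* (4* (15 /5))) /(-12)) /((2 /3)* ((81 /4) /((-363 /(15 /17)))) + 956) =-8228 /3932849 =-0.00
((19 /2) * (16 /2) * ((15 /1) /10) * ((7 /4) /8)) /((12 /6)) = 399 /32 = 12.47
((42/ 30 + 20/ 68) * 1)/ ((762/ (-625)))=-3000/ 2159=-1.39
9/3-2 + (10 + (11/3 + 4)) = 56/3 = 18.67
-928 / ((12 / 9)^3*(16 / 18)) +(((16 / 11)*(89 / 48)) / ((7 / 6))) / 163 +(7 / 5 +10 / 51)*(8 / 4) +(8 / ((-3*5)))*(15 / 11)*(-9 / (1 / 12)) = -18367606351 / 51208080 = -358.69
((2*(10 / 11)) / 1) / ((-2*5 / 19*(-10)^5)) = 19 / 550000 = 0.00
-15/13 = -1.15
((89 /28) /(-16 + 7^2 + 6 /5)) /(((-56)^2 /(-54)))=-1335 /834176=-0.00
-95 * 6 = -570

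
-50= -50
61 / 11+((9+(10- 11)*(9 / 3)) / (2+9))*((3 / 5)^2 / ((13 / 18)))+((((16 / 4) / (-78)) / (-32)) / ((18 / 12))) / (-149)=223109941 / 38352600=5.82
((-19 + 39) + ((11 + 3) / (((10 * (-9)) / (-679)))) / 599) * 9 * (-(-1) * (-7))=-3806971 / 2995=-1271.11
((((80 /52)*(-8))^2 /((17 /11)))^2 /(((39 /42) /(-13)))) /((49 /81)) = -12846366720000 /57778903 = -222336.63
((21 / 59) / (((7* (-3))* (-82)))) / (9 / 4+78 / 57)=38 / 665225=0.00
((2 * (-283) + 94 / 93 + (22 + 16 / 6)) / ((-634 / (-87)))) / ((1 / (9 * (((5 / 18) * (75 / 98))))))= -273234375 / 1926092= -141.86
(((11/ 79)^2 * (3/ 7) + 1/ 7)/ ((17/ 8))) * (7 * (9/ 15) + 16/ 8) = 1637792/ 3713395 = 0.44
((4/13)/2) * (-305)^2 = 186050/13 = 14311.54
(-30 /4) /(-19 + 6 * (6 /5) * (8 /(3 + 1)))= 1.63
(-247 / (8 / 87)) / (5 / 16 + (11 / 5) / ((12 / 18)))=-214890 / 289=-743.56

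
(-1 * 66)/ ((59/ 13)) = -858/ 59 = -14.54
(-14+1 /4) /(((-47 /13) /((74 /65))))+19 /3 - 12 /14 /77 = 1619081 /151998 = 10.65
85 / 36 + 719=25969 / 36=721.36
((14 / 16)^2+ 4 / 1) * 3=915 / 64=14.30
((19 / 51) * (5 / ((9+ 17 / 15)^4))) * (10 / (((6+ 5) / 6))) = 1265625 / 1313416192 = 0.00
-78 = -78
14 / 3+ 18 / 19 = 5.61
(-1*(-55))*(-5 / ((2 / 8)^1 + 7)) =-1100 / 29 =-37.93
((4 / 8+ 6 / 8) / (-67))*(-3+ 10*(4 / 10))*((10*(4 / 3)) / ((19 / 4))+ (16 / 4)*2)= -770 / 3819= -0.20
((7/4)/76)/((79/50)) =175/12008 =0.01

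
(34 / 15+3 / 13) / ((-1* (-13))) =487 / 2535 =0.19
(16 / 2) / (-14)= -4 / 7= -0.57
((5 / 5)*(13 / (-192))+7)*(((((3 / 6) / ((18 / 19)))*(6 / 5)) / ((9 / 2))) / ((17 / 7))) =177023 / 440640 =0.40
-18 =-18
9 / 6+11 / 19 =79 / 38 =2.08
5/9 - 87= -778/9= -86.44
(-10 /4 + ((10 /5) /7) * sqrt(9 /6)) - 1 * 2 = -9 /2 + sqrt(6) /7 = -4.15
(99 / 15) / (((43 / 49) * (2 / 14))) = 11319 / 215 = 52.65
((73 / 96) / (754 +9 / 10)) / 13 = 365 / 4710576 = 0.00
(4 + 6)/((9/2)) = 20/9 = 2.22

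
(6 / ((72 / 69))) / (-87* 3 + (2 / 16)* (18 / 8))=-184 / 8343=-0.02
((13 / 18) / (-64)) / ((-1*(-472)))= -13 / 543744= -0.00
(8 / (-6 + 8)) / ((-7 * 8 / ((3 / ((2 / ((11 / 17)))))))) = -33 / 476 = -0.07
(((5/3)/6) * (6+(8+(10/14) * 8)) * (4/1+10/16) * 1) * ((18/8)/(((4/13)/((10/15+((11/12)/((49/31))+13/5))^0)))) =185.21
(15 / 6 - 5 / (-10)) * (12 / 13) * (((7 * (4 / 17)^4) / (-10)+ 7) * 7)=736429428 / 5428865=135.65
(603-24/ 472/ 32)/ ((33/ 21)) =383.73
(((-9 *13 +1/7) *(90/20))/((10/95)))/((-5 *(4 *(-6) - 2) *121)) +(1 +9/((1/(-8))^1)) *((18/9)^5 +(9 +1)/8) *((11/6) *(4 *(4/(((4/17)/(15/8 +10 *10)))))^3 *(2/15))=-3041928682223515239733/15855840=-191849103057517.94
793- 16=777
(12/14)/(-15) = -2/35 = -0.06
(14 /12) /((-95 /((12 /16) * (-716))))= 1253 /190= 6.59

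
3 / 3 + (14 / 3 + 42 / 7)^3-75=30770 / 27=1139.63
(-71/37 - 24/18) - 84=-9685/111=-87.25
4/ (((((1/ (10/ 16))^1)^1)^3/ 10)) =625/ 64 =9.77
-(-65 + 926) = -861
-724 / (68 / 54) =-9774 / 17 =-574.94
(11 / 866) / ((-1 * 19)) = -11 / 16454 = -0.00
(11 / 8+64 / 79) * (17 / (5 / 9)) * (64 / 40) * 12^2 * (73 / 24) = 92546334 / 1975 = 46858.90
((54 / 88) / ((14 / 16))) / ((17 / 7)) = 0.29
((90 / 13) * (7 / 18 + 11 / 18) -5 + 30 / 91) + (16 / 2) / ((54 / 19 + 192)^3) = 1300089724624 / 577112722641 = 2.25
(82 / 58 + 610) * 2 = 35462 / 29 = 1222.83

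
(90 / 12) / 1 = 7.50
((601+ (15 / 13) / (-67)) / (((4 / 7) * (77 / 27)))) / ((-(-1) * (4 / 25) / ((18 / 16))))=49687425 / 19162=2593.02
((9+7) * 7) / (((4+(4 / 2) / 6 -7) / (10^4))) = -420000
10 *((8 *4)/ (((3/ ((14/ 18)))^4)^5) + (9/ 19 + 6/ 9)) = 9184750960115314407186608159630/ 805432007229107866771594230819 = 11.40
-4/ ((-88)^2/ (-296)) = 37/ 242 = 0.15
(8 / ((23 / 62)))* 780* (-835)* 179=-57825019200 / 23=-2514131269.57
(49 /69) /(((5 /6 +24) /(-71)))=-6958 /3427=-2.03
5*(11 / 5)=11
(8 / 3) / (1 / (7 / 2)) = 28 / 3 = 9.33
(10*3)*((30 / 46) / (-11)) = -450 / 253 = -1.78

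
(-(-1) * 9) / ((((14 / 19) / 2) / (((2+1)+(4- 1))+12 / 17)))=19494 / 119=163.82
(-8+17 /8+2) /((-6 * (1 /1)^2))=31 /48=0.65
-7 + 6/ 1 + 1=0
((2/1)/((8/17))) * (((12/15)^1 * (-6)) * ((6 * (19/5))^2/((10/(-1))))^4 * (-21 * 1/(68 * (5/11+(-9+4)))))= -10121433.04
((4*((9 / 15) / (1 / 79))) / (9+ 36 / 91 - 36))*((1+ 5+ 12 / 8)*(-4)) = 57512 / 269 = 213.80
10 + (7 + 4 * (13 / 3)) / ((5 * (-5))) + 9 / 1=1352 / 75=18.03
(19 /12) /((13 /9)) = 1.10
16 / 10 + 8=48 / 5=9.60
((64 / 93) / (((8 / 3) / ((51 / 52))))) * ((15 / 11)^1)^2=22950 / 48763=0.47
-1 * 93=-93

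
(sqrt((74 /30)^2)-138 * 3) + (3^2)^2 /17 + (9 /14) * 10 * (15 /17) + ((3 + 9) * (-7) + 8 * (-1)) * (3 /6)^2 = -757012 /1785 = -424.10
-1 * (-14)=14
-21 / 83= -0.25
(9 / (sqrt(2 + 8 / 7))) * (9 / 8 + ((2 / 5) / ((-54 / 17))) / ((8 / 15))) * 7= 28 * sqrt(154) / 11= 31.59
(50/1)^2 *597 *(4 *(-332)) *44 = -87209760000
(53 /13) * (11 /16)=583 /208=2.80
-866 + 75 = -791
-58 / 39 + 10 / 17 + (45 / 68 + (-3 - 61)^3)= -40894501 / 156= -262144.24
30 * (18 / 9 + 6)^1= 240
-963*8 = -7704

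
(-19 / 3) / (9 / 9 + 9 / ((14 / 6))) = -133 / 102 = -1.30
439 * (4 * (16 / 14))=14048 / 7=2006.86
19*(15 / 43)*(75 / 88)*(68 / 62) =363375 / 58652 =6.20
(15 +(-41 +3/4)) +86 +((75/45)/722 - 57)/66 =2140280/35739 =59.89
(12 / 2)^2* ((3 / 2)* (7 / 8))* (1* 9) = 1701 / 4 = 425.25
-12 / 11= -1.09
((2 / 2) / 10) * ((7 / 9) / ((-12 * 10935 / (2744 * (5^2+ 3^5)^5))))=-3319449991072768 / 1476225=-2248607082.98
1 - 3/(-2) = 5/2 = 2.50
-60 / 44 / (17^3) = -15 / 54043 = -0.00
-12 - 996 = -1008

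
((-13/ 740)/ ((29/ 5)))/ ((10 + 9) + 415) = -13/ 1862728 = -0.00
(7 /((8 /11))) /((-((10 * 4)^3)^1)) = -77 /512000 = -0.00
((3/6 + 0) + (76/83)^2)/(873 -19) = 18441/11766412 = 0.00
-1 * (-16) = 16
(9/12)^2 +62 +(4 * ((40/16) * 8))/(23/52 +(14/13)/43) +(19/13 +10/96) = 1917973/8151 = 235.31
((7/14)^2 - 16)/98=-9/56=-0.16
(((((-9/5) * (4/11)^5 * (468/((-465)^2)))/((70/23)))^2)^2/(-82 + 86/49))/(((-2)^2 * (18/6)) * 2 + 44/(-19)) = -1095489498126415397948227584/434364321998507006561514556023774478735504150390625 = -0.00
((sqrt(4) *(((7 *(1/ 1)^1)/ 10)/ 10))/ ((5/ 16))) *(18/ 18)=56/ 125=0.45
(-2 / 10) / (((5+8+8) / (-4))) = 4 / 105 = 0.04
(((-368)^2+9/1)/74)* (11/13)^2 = 16387393/12506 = 1310.36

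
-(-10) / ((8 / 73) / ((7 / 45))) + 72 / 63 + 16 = 7897 / 252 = 31.34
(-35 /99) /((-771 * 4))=35 /305316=0.00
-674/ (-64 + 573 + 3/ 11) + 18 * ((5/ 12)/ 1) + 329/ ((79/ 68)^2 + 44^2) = 318488611497/ 50184424610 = 6.35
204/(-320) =-51/80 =-0.64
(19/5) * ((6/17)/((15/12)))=456/425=1.07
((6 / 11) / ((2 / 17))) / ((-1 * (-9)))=17 / 33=0.52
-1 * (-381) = 381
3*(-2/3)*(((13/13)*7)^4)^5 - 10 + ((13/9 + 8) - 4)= -1436260793357016059/9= -159584532595224006.56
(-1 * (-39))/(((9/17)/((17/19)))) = 3757/57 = 65.91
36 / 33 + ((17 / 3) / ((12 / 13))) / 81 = 37423 / 32076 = 1.17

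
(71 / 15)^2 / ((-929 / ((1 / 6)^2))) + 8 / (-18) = -3349441 / 7524900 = -0.45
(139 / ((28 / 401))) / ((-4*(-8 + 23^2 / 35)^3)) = -341401375 / 247011984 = -1.38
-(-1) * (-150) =-150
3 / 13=0.23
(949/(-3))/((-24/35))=33215/72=461.32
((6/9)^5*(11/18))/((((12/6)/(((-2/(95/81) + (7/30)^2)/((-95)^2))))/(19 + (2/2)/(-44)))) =-4714243/33751424250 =-0.00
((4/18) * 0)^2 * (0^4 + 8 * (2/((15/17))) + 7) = 0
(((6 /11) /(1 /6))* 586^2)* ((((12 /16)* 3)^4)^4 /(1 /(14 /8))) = 10022035602142726974567 /11811160064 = 848522545443.23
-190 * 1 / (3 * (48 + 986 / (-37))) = -703 / 237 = -2.97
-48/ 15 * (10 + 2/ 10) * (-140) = 22848/ 5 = 4569.60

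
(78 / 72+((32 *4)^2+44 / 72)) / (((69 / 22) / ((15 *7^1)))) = 227105725 / 414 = 548564.55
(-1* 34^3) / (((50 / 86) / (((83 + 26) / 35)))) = -184217848 / 875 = -210534.68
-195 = -195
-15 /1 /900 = -1 /60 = -0.02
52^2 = 2704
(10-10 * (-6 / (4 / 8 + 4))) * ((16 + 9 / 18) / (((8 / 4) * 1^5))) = 385 / 2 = 192.50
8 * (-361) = -2888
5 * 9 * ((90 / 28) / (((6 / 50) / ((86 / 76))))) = 725625 / 532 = 1363.96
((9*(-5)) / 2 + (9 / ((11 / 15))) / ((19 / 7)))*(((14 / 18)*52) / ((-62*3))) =75985 / 19437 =3.91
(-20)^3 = -8000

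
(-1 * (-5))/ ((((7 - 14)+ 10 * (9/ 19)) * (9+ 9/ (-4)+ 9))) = -380/ 2709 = -0.14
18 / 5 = 3.60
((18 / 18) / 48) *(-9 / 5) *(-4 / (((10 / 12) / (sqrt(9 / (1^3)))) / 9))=4.86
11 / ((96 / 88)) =121 / 12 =10.08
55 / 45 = 11 / 9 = 1.22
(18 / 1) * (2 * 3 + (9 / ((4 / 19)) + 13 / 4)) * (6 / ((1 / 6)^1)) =33696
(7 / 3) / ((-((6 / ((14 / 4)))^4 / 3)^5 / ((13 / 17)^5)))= -207384169513074768811051 / 67202357550574008451203072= -0.00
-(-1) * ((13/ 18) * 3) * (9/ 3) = 13/ 2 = 6.50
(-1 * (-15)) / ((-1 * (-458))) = 15 / 458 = 0.03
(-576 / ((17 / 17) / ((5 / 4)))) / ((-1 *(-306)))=-40 / 17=-2.35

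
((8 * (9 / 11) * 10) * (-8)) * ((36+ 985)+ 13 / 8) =-5890320 / 11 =-535483.64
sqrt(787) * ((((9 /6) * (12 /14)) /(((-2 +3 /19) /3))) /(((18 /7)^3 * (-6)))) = 133 * sqrt(787) /6480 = 0.58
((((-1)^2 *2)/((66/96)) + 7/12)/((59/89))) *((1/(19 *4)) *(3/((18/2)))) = 41029/1775664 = 0.02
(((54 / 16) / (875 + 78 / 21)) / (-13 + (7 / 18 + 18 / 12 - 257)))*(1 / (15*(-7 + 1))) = 189 / 1187389040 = 0.00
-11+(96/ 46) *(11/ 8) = -8.13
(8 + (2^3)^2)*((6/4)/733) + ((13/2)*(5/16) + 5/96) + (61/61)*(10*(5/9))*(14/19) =3170797/501372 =6.32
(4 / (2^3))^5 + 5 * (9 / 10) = 145 / 32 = 4.53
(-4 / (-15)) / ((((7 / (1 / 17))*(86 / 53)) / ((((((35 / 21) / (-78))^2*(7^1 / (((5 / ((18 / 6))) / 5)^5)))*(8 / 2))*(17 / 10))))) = 0.01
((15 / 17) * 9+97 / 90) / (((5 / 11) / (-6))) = -151789 / 1275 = -119.05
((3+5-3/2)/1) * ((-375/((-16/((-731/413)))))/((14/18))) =-32072625/92512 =-346.69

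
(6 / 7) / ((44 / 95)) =285 / 154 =1.85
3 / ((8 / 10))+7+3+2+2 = 71 / 4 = 17.75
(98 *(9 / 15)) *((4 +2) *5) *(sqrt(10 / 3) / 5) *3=1764 *sqrt(30) / 5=1932.37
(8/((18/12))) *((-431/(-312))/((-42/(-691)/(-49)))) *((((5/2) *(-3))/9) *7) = 34646.79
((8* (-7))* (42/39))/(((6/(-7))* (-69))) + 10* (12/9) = 33136/2691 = 12.31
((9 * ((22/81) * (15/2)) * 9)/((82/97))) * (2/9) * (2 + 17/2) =37345/82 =455.43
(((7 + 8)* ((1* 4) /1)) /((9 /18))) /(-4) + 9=-21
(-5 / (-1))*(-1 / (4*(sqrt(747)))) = -5*sqrt(83) / 996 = -0.05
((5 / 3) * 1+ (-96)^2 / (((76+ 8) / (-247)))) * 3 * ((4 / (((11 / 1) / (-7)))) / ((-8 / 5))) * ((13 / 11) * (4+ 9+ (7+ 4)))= -443861340 / 121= -3668275.54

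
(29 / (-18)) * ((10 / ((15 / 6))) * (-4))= 232 / 9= 25.78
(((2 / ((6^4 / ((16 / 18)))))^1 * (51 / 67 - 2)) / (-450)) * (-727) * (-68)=2051594 / 10989675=0.19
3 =3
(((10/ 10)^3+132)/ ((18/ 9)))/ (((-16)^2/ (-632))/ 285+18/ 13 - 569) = -38928435/ 332277202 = -0.12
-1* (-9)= 9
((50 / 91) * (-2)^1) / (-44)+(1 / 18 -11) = -196747 / 18018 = -10.92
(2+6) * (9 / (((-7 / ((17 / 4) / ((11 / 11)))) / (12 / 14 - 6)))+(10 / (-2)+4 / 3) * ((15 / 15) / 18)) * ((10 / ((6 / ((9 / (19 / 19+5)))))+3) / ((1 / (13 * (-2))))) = -42224468 / 1323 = -31915.70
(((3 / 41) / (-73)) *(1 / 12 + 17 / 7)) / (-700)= 211 / 58662800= 0.00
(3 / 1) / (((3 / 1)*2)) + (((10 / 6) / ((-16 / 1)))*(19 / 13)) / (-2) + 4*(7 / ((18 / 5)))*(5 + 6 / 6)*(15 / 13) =67919 / 1248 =54.42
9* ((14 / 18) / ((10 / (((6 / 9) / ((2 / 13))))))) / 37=91 / 1110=0.08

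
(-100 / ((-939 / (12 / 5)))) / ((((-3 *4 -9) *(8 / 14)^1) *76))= -5 / 17841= -0.00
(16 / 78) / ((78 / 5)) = 20 / 1521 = 0.01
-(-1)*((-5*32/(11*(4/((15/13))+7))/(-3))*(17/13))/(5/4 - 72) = -54400/6353633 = -0.01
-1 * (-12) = 12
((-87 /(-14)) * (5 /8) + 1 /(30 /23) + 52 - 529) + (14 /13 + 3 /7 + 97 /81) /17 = -472.19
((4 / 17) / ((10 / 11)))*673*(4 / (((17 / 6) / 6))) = 2132064 / 1445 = 1475.48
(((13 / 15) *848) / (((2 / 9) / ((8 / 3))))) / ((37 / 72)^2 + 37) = 228593664 / 965885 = 236.67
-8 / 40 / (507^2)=-1 / 1285245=-0.00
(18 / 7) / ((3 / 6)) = 36 / 7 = 5.14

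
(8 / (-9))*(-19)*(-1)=-152 / 9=-16.89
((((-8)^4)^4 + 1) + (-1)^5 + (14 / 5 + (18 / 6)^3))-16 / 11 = 15481123719087639 / 55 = 281474976710684.35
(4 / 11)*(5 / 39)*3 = 20 / 143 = 0.14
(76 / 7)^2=5776 / 49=117.88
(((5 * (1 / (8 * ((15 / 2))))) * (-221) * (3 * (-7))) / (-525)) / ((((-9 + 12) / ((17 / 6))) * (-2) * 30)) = 0.01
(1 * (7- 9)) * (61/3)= -122/3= -40.67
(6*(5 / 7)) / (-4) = -15 / 14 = -1.07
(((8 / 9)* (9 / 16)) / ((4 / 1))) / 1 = 1 / 8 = 0.12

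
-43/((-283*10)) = 43/2830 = 0.02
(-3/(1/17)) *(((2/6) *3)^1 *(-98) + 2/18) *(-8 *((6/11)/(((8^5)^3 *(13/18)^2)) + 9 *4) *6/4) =-4408253268748555225203/2043992116035584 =-2156688.00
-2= -2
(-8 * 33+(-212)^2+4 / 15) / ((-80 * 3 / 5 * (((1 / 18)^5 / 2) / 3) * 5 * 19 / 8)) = -422132010624 / 475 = -888698969.73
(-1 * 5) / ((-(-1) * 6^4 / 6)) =-5 / 216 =-0.02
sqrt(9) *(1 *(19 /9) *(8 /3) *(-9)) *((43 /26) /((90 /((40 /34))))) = -3.29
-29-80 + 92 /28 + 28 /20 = -3651 /35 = -104.31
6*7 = 42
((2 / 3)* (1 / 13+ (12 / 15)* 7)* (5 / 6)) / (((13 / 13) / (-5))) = -205 / 13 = -15.77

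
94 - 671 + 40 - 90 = -627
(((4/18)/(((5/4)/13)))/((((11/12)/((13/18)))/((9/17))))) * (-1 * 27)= -24336/935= -26.03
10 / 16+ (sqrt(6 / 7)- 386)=-3083 / 8+ sqrt(42) / 7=-384.45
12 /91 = 0.13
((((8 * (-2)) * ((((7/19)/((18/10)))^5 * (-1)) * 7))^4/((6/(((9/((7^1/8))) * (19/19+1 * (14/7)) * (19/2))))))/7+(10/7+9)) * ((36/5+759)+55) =8563.96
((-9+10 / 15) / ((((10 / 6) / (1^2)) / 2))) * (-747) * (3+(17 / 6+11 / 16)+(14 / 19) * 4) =10750575 / 152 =70727.47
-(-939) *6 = 5634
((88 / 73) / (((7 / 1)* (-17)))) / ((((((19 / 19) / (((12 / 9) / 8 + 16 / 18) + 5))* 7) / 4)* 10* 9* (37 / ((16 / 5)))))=-153472 / 4556114325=-0.00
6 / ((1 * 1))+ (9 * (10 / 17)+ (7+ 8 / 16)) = 639 / 34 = 18.79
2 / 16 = 1 / 8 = 0.12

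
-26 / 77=-0.34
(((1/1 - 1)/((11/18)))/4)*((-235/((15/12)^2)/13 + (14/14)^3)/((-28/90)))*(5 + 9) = 0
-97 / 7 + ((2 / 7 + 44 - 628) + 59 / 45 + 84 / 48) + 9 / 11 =-8228573 / 13860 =-593.69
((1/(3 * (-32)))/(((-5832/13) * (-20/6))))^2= 169/3482851737600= 0.00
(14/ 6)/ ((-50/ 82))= -287/ 75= -3.83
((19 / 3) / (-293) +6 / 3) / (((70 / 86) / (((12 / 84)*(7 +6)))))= 972101 / 215355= 4.51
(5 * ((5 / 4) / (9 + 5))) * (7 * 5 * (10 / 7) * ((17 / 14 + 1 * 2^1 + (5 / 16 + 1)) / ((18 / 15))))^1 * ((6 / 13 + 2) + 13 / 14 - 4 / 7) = 20840625 / 87808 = 237.34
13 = 13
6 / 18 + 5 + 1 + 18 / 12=47 / 6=7.83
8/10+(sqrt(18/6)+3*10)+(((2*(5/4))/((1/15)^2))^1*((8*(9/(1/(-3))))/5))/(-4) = sqrt(3)+30529/5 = 6107.53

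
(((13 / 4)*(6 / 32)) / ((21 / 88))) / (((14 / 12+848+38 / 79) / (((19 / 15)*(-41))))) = -8800363 / 56382620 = -0.16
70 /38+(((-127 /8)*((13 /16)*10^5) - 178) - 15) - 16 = -98043869 /76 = -1290050.91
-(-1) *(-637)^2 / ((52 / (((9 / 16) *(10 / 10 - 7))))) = -842751 / 32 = -26335.97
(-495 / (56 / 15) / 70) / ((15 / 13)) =-1287 / 784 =-1.64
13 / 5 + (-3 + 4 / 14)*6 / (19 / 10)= -209 / 35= -5.97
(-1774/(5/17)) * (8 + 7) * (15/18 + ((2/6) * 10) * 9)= -2789615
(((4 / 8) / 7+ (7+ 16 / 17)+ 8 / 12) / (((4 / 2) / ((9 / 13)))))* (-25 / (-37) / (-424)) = -464775 / 97077344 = -0.00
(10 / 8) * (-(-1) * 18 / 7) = 3.21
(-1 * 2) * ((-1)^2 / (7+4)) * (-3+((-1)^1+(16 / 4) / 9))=64 / 99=0.65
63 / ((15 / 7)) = 147 / 5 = 29.40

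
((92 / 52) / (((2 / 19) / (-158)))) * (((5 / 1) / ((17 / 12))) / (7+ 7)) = -1035690 / 1547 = -669.48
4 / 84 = 0.05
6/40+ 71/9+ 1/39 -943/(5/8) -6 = -3525761/2340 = -1506.74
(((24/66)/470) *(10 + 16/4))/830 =14/1072775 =0.00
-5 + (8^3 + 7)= 514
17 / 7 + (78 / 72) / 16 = 3355 / 1344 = 2.50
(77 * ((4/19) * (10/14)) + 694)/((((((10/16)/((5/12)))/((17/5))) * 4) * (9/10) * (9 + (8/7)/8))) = 797657/16416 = 48.59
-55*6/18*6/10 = -11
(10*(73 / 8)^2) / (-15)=-5329 / 96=-55.51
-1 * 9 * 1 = -9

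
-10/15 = -2/3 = -0.67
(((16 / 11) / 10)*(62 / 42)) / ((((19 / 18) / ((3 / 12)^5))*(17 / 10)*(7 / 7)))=93 / 795872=0.00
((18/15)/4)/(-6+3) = -1/10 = -0.10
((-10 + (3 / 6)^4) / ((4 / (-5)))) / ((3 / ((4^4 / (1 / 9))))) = 9540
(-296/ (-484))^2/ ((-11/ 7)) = -38332/ 161051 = -0.24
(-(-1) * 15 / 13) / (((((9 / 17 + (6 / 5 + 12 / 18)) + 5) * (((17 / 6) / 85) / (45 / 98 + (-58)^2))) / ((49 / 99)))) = 2101945875 / 269698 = 7793.70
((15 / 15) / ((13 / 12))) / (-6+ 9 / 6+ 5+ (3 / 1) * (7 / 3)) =8 / 65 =0.12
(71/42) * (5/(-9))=-355/378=-0.94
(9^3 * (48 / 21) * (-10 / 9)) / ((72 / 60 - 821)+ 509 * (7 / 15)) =97200 / 30569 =3.18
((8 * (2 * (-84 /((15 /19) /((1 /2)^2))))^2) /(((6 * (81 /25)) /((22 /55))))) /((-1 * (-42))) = 40432 /3645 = 11.09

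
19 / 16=1.19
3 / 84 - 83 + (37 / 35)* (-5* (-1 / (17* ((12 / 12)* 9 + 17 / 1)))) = -513309 / 6188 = -82.95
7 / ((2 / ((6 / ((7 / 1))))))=3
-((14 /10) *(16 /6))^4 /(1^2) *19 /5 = -186855424 /253125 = -738.19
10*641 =6410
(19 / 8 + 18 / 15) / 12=143 / 480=0.30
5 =5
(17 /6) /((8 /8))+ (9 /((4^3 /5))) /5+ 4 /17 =10475 /3264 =3.21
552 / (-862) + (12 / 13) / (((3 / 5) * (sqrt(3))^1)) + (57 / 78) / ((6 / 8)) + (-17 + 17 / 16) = -4196471 / 268944 + 20 * sqrt(3) / 39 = -14.72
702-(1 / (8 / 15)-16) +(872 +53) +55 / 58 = 380961 / 232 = 1642.07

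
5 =5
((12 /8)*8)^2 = 144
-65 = -65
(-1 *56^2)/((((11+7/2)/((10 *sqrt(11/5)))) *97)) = -12544 *sqrt(55)/2813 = -33.07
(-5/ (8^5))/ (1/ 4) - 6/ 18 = -8207/ 24576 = -0.33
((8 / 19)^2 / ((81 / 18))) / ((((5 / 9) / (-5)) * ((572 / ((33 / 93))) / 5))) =-0.00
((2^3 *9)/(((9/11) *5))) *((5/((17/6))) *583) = 18107.29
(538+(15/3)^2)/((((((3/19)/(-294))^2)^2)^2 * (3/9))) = 244043397641514218516328102144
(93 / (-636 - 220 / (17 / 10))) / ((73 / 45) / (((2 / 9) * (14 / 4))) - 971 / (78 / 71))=0.00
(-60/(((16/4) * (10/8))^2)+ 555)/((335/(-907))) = -2506041/1675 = -1496.14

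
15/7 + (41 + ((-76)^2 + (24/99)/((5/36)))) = 2241042/385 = 5820.89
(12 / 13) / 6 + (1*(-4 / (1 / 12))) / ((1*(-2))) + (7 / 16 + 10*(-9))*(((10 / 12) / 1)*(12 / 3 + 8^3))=-4002723 / 104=-38487.72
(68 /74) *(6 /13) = 204 /481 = 0.42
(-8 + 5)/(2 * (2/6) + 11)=-9/35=-0.26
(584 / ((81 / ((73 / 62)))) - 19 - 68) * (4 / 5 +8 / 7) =-1915084 / 12555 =-152.54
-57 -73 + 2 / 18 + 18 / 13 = -15035 / 117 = -128.50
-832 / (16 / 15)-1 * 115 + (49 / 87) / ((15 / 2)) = -1167877 / 1305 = -894.92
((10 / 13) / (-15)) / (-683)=2 / 26637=0.00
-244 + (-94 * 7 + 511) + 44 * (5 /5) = -347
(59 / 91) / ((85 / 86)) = 5074 / 7735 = 0.66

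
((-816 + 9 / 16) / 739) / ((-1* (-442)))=-13047 / 5226208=-0.00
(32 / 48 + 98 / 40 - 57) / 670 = -3233 / 40200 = -0.08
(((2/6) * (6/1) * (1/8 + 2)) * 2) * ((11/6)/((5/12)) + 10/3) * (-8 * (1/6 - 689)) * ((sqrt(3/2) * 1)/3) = 8150276 * sqrt(6)/135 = 147881.61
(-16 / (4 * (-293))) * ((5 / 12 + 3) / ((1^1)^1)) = 41 / 879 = 0.05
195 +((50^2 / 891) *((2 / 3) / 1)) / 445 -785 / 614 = 28297272665 / 146068758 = 193.73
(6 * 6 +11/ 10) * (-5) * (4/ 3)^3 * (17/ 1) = -201824/ 27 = -7474.96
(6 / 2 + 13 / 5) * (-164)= -4592 / 5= -918.40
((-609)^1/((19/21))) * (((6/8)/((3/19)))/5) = -12789/20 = -639.45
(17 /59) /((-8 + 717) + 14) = 17 /42657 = 0.00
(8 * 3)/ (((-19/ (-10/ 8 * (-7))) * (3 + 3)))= -35/ 19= -1.84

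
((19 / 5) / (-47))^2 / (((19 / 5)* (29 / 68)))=1292 / 320305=0.00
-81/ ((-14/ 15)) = 1215/ 14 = 86.79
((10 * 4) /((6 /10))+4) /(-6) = -106 /9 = -11.78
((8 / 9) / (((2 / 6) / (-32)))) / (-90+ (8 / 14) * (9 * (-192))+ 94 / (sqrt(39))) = 0.08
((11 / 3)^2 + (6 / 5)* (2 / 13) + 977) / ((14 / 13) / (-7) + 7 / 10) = 1159036 / 639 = 1813.83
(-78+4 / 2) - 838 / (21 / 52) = -45172 / 21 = -2151.05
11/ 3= 3.67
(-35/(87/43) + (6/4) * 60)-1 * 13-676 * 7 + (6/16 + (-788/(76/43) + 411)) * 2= -31349033/6612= -4741.23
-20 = -20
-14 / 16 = -0.88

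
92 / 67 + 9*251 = 151445 / 67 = 2260.37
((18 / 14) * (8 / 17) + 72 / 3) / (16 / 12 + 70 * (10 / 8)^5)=4497408 / 39290587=0.11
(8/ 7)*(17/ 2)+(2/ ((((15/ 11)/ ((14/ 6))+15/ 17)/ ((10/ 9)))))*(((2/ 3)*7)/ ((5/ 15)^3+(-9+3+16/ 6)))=226355/ 29904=7.57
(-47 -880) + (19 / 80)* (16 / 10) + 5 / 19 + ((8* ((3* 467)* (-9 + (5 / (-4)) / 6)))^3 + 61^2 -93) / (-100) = 20887240324175107 / 1900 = 10993284381144.79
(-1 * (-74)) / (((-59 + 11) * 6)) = -37 / 144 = -0.26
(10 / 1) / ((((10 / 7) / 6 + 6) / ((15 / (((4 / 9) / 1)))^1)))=14175 / 262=54.10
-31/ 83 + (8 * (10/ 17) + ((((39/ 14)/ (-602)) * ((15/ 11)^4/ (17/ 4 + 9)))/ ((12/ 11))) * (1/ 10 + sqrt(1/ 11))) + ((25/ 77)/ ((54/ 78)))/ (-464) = 3793332542683963/ 875802064149936 - 658125 * sqrt(11)/ 6539900444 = 4.33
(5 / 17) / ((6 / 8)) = 20 / 51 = 0.39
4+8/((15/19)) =212/15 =14.13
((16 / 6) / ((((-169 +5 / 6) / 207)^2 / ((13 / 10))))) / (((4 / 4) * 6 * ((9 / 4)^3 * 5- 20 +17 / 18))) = 2566826496 / 111118450745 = 0.02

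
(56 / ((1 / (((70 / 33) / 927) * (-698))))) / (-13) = 2736160 / 397683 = 6.88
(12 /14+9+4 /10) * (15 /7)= 1077 /49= 21.98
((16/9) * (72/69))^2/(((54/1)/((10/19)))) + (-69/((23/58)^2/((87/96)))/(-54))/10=300873011/390782880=0.77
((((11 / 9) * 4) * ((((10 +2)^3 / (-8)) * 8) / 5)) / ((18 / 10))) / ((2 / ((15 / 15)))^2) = -704 / 3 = -234.67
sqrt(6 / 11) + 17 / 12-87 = -1027 / 12 + sqrt(66) / 11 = -84.84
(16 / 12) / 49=4 / 147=0.03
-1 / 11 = -0.09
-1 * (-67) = 67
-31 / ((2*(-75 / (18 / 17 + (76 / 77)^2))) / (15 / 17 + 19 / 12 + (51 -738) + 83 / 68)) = -110686243783 / 385533225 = -287.10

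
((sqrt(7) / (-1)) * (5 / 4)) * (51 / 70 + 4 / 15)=-209 * sqrt(7) / 168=-3.29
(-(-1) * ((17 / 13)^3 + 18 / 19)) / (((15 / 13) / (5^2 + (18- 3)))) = 110.36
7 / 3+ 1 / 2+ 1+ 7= 65 / 6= 10.83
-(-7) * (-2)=-14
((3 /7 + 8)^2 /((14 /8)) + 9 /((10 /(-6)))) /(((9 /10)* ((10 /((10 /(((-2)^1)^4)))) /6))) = 60359 /4116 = 14.66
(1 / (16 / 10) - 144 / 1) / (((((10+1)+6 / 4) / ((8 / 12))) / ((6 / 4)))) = -1147 / 100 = -11.47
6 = 6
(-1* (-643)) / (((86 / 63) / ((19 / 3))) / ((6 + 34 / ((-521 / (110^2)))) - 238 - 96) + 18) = 74695031208 / 2090973805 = 35.72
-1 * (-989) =989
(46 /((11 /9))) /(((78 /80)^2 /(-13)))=-73600 /143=-514.69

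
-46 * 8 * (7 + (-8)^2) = -26128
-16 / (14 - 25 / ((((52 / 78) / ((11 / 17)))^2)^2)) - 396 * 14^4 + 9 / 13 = -2163420654687551 / 142211173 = -15212733.35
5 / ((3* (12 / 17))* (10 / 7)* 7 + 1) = 0.23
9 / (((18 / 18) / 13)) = 117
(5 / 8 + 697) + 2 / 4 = 5585 / 8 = 698.12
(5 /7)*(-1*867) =-4335 /7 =-619.29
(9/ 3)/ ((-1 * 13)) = -3/ 13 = -0.23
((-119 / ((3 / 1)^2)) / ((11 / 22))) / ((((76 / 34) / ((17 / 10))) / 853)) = -29335523 / 1710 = -17155.28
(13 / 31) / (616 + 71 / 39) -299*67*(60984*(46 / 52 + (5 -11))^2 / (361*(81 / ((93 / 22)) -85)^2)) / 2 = -413177460282835044 / 40449949729085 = -10214.54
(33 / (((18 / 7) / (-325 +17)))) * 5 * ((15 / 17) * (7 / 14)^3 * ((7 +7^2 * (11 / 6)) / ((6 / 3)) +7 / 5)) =-88608905 / 816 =-108589.34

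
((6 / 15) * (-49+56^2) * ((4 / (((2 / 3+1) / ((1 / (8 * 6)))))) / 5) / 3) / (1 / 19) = 19551 / 250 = 78.20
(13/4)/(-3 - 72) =-13/300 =-0.04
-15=-15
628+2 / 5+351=4897 / 5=979.40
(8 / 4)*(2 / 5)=4 / 5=0.80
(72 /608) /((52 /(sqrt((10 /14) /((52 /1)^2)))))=9 * sqrt(35) /1438528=0.00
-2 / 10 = -1 / 5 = -0.20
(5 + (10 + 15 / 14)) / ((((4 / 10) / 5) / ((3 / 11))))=16875 / 308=54.79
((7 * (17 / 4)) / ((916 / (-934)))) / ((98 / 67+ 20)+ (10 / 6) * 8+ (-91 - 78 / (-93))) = 0.55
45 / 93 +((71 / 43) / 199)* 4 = 137159 / 265267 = 0.52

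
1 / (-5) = -1 / 5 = -0.20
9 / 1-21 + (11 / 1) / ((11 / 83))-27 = 44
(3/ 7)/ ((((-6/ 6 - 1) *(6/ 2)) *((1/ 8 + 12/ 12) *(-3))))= 4/ 189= 0.02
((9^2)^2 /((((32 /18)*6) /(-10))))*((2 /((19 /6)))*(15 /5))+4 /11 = -9742781 /836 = -11654.04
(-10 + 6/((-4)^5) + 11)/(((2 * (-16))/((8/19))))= -509/38912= -0.01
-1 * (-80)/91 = 80/91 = 0.88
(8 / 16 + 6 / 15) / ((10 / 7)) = 63 / 100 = 0.63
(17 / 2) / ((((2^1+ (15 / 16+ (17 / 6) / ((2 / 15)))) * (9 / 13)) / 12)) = 7072 / 1161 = 6.09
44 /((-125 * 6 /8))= -0.47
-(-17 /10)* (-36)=-306 /5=-61.20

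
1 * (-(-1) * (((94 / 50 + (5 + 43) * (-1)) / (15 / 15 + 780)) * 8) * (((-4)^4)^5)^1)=-10141895254605824 / 19525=-519431255037.43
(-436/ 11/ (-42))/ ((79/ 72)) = 0.86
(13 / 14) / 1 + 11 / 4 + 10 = 383 / 28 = 13.68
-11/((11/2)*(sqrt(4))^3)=-0.25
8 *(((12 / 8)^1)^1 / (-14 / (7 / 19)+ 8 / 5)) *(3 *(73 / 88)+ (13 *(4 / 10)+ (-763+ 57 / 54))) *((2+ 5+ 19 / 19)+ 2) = 14934265 / 6006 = 2486.56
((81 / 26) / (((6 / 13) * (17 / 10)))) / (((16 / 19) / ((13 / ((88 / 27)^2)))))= 24308505 / 4212736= 5.77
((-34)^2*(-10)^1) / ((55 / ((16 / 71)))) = -36992 / 781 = -47.36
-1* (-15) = 15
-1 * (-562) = 562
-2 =-2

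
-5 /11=-0.45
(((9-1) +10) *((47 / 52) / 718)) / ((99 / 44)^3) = 752 / 378027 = 0.00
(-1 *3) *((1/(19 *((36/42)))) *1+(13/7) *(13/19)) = -1063/266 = -4.00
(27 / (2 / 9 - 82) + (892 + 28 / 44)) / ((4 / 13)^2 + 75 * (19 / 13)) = 1220874759 / 150107936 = 8.13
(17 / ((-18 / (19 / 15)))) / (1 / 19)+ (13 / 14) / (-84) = -1203437 / 52920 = -22.74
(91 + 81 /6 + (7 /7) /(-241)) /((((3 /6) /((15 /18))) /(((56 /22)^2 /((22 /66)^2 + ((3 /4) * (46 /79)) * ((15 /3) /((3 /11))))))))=6684708240 /48086489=139.01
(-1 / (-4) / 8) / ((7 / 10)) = 5 / 112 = 0.04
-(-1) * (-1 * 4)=-4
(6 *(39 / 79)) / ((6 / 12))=468 / 79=5.92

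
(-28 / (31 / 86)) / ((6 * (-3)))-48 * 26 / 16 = -20558 / 279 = -73.68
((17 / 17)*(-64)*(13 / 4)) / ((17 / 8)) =-1664 / 17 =-97.88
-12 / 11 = -1.09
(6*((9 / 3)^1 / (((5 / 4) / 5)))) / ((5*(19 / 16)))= 1152 / 95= 12.13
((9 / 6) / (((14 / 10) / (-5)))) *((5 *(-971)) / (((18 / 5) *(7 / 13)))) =7889375 / 588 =13417.30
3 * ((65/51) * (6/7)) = 390/119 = 3.28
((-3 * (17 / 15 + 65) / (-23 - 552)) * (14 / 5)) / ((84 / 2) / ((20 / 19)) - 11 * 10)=-27776 / 2015375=-0.01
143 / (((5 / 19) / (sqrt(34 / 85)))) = 2717 * sqrt(10) / 25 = 343.68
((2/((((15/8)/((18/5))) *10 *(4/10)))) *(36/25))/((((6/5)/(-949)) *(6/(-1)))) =22776/125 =182.21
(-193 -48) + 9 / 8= -1919 / 8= -239.88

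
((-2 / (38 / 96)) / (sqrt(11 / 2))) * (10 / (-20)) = 48 * sqrt(22) / 209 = 1.08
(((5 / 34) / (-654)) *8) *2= -20 / 5559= -0.00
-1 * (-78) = 78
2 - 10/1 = -8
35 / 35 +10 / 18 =14 / 9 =1.56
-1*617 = -617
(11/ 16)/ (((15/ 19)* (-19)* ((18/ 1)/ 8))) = -11/ 540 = -0.02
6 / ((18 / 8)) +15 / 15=11 / 3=3.67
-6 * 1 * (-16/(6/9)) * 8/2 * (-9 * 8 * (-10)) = 414720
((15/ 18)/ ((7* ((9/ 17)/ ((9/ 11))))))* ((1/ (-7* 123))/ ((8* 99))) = -85/ 315043344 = -0.00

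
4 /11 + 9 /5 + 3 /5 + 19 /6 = 1957 /330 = 5.93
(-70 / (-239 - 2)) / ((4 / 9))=315 / 482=0.65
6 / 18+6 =19 / 3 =6.33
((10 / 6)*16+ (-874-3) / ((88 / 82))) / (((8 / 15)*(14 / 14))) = -521755 / 352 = -1482.26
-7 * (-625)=4375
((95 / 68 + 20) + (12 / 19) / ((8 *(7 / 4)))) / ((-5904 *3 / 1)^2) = 21547 / 315248661504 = 0.00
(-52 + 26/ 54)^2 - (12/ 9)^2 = 2652.38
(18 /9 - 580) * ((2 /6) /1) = -578 /3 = -192.67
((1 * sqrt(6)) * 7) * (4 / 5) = 28 * sqrt(6) / 5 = 13.72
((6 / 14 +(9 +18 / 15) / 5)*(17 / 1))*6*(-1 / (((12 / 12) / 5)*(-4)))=11016 / 35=314.74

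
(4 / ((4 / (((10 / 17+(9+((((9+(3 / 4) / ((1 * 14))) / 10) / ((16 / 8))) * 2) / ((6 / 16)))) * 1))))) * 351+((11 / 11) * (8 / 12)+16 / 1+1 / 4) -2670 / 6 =27023483 / 7140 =3784.80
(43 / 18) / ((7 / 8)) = 172 / 63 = 2.73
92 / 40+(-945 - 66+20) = -9887 / 10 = -988.70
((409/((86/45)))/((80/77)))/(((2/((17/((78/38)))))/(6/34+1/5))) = 1795101/5590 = 321.13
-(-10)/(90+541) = 10/631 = 0.02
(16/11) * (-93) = -1488/11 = -135.27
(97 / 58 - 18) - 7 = -1353 / 58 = -23.33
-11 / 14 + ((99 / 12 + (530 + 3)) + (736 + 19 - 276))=28545 / 28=1019.46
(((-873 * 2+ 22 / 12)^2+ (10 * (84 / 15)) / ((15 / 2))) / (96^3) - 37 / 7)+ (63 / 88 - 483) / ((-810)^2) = -1.85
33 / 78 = 11 / 26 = 0.42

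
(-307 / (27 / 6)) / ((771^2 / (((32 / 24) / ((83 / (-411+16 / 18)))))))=9065096 / 11989280529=0.00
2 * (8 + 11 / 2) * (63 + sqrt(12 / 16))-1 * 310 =27 * sqrt(3) / 2 + 1391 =1414.38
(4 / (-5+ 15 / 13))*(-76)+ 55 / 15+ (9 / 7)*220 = 191921 / 525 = 365.56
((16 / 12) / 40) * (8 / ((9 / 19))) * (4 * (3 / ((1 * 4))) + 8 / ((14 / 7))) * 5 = 532 / 27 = 19.70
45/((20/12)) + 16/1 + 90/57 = 847/19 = 44.58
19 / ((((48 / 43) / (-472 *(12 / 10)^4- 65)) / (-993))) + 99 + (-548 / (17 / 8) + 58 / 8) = 2998936366783 / 170000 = 17640802.16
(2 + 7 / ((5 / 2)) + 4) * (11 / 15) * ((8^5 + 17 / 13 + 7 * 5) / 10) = 34400784 / 1625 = 21169.71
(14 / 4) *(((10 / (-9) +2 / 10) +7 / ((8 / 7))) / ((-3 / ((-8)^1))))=13139 / 270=48.66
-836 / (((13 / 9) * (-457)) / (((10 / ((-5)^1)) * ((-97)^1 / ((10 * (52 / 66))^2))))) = 198695673 / 50201450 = 3.96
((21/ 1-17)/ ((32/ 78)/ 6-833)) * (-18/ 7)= 8424/ 682171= 0.01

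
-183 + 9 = -174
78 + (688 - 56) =710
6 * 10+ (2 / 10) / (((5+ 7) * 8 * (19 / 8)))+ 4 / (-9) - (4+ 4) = 176323 / 3420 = 51.56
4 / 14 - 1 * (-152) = 1066 / 7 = 152.29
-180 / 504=-5 / 14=-0.36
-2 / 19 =-0.11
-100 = -100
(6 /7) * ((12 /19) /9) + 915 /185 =24635 /4921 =5.01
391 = 391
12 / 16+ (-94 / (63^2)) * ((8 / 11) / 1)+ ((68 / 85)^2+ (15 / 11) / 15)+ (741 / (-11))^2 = 218000542211 / 48024900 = 4539.32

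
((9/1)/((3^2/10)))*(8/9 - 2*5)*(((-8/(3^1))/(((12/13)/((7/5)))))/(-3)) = -29848/243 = -122.83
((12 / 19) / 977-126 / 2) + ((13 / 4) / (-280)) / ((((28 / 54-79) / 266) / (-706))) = -10986414747 / 121030760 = -90.77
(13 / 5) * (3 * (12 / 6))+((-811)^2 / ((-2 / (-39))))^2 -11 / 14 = 23029296708327709 / 140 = 164494976488055.06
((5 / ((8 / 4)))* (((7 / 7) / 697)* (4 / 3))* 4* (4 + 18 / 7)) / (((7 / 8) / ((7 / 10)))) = 1472 / 14637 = 0.10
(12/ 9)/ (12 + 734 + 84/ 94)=47/ 26328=0.00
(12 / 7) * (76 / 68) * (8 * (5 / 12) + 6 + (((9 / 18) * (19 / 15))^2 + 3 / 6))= 175009 / 8925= 19.61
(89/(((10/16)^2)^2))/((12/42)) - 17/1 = 1265279/625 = 2024.45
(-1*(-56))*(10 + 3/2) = 644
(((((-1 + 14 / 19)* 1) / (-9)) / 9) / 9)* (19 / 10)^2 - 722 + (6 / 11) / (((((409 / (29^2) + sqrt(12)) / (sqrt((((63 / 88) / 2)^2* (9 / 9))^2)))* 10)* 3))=-7460709008303714873 / 10333409250827520 + 2807198289* sqrt(3) / 7087386317440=-722.00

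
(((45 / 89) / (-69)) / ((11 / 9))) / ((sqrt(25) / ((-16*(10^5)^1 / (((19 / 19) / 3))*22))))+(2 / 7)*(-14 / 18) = 2332795906 / 18423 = 126624.11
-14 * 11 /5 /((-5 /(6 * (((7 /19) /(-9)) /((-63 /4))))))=0.10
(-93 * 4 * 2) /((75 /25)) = -248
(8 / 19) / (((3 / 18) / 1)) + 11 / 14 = 881 / 266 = 3.31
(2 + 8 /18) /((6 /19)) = 209 /27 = 7.74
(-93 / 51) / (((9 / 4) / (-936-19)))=118420 / 153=773.99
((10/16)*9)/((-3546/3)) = -15/3152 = -0.00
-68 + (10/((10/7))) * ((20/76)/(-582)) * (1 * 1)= -68.00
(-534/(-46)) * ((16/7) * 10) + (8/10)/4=265.54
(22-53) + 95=64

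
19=19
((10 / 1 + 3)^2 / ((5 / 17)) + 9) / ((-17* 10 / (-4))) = 5836 / 425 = 13.73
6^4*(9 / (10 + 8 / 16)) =7776 / 7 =1110.86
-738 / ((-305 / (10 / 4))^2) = -369 / 7442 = -0.05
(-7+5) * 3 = -6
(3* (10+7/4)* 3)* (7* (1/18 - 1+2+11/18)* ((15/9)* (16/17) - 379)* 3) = -94993815/68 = -1396967.87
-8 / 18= -4 / 9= -0.44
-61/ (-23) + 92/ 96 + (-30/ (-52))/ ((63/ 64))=210803/ 50232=4.20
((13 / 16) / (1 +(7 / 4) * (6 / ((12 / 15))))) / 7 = 13 / 1582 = 0.01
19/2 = 9.50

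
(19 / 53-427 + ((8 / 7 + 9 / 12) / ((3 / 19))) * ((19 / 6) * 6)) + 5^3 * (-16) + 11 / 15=-16310157 / 7420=-2198.13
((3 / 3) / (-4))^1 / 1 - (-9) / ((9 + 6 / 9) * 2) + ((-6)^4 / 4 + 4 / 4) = 37725 / 116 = 325.22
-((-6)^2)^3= -46656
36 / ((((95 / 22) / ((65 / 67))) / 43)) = 442728 / 1273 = 347.78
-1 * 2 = -2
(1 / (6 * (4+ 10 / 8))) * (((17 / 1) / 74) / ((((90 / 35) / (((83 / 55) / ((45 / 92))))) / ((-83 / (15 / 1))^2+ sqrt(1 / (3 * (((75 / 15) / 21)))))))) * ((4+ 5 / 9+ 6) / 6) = 616607 * sqrt(35) / 200274525+ 4247805623 / 9012353625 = 0.49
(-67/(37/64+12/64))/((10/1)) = -2144/245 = -8.75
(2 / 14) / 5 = 1 / 35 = 0.03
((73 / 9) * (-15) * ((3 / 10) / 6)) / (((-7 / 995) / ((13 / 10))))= 1124.11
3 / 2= 1.50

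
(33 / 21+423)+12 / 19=56552 / 133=425.20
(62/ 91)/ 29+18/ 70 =529/ 1885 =0.28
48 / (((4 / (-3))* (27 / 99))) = -132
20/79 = 0.25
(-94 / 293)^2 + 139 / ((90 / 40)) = 47811568 / 772641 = 61.88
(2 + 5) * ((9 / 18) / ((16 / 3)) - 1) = -203 / 32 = -6.34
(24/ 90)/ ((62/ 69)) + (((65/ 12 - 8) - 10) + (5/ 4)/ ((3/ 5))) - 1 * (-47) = 11407/ 310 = 36.80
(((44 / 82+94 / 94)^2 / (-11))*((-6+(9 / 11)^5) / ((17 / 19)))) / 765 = 7601906403 / 4303201389245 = 0.00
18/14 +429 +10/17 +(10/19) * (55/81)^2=6395365316/14834421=431.12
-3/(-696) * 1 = 1/232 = 0.00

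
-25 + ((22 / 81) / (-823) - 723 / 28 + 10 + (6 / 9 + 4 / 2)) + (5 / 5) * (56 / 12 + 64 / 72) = -60849121 / 1866564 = -32.60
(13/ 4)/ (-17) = -13/ 68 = -0.19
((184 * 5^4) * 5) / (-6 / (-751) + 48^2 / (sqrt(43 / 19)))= -9284237500 / 4740423892863 + 20755236800000 * sqrt(817) / 1580141297621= 375.44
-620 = -620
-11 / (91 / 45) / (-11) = 45 / 91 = 0.49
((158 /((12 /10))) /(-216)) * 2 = -395 /324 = -1.22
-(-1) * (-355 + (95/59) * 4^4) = 3375/59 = 57.20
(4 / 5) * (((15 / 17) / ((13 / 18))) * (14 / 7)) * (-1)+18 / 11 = -774 / 2431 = -0.32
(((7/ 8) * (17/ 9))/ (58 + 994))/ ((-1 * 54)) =-119/ 4090176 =-0.00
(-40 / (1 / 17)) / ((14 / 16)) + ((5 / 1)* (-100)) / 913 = -4970220 / 6391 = -777.69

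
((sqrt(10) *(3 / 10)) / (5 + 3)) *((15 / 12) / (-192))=-sqrt(10) / 4096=-0.00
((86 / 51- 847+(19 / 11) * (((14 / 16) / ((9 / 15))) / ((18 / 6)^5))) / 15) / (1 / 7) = -6453120233 / 16358760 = -394.47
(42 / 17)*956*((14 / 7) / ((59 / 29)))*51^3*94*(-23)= -39287326198176 / 59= -665886884714.85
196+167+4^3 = 427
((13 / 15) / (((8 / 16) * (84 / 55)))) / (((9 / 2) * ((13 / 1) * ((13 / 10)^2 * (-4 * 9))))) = -275 / 862407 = -0.00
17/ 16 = 1.06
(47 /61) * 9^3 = 34263 /61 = 561.69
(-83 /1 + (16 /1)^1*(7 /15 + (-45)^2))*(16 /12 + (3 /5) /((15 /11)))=64487311 /1125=57322.05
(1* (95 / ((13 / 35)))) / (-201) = -3325 / 2613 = -1.27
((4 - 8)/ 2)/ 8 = -1/ 4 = -0.25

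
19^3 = 6859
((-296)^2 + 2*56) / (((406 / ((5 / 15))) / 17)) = 745688 / 609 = 1224.45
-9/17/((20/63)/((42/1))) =-11907/170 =-70.04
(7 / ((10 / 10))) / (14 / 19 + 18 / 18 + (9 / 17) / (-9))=2261 / 542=4.17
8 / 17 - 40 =-672 / 17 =-39.53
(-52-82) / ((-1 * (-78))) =-67 / 39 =-1.72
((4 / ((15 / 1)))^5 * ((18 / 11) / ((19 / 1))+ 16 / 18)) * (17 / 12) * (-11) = -7981568 / 389559375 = -0.02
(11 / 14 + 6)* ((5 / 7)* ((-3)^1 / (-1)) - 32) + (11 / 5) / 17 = -1686597 / 8330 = -202.47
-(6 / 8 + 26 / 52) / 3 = -5 / 12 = -0.42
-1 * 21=-21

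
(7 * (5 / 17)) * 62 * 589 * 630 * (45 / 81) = 447345500 / 17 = 26314441.18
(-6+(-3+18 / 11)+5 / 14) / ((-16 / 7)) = 1079 / 352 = 3.07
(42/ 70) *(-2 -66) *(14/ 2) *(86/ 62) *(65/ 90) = -133042/ 465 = -286.11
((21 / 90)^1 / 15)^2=49 / 202500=0.00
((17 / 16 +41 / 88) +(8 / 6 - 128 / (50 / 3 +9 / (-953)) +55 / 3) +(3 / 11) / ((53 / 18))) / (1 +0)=18128934677 / 1332682032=13.60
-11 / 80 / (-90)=11 / 7200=0.00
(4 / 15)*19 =76 / 15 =5.07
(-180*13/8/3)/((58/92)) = -154.66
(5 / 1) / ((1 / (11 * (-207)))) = -11385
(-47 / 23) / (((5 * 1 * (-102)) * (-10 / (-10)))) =47 / 11730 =0.00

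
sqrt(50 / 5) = sqrt(10) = 3.16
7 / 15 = 0.47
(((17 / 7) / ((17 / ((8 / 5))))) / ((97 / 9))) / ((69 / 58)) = 1392 / 78085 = 0.02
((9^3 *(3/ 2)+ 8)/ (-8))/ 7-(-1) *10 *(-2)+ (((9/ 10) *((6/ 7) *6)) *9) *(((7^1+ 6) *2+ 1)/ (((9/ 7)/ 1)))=467673/ 560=835.13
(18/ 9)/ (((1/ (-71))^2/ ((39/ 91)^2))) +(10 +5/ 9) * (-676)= -2330138/ 441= -5283.76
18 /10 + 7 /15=34 /15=2.27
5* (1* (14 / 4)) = 35 / 2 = 17.50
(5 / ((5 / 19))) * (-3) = -57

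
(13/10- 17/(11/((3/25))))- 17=-8737/550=-15.89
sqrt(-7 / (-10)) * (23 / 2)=23 * sqrt(70) / 20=9.62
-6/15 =-2/5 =-0.40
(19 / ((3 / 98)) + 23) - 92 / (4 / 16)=827 / 3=275.67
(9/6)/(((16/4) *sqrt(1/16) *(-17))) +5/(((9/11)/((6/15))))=2.36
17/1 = 17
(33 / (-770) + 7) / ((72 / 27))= 1461 / 560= 2.61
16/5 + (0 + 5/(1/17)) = 441/5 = 88.20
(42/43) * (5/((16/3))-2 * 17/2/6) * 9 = -5733/344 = -16.67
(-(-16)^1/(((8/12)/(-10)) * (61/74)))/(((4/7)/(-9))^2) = -4405590/61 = -72222.79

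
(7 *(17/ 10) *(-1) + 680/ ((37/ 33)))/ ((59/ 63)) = 13859811/ 21830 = 634.90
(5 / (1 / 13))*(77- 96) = -1235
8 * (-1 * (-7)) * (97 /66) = 2716 /33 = 82.30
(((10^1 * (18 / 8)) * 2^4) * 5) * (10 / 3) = 6000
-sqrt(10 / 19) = -sqrt(190) / 19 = -0.73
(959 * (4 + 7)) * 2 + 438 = 21536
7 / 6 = 1.17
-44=-44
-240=-240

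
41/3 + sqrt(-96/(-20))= 2 * sqrt(30)/5 + 41/3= 15.86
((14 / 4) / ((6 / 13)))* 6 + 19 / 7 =675 / 14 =48.21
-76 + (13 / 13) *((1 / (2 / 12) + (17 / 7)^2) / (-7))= -26651 / 343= -77.70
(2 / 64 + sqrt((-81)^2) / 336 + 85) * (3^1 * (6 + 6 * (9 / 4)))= 2234817 / 448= 4988.43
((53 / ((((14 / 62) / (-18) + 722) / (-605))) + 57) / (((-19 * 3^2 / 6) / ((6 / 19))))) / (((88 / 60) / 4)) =-608551560 / 1599792799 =-0.38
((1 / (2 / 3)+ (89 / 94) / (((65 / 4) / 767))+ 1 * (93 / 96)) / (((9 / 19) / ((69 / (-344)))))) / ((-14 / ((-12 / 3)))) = -154972873 / 27162240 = -5.71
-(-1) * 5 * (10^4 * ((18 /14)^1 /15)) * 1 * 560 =2400000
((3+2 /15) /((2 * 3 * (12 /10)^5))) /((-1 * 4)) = -29375 /559872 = -0.05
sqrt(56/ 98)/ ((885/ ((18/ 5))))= 12 * sqrt(7)/ 10325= 0.00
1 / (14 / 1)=0.07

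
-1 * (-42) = 42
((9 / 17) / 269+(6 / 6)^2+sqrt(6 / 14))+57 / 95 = sqrt(21) / 7+36629 / 22865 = 2.26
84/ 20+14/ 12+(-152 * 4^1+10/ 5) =-18019/ 30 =-600.63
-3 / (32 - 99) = 3 / 67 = 0.04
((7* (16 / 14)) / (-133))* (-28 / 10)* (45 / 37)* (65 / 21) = 3120 / 4921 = 0.63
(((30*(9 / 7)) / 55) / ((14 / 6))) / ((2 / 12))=972 / 539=1.80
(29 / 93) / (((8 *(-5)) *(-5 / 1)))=29 / 18600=0.00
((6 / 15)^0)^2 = 1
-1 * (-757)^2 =-573049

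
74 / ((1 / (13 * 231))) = 222222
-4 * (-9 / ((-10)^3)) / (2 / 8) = -0.14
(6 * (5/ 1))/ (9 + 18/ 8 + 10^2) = 24/ 89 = 0.27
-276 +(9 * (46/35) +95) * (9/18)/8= -150821/560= -269.32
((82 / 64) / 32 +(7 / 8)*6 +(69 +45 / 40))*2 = 77225 / 512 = 150.83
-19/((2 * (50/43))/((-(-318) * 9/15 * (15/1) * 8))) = -4676508/25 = -187060.32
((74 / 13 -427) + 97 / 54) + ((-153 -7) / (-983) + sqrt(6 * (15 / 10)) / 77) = -22280053589 / 53135082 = -419.31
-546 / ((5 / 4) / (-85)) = 37128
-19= -19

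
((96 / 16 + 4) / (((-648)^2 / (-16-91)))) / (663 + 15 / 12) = -535 / 139460616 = -0.00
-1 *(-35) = 35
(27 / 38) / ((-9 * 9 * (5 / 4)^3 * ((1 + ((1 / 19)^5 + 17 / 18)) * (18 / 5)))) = -4170272 / 6499761225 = -0.00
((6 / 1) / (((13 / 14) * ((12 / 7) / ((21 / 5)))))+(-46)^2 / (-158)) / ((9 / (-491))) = -133.03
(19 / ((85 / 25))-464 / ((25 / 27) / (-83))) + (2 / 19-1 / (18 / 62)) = 3022931818 / 72675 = 41595.21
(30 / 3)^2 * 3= 300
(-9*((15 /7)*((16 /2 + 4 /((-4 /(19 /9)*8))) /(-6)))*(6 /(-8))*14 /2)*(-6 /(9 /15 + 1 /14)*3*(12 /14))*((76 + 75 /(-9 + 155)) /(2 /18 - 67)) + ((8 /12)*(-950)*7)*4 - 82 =-2106452267557 /99142176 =-21246.78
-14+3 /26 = -361 /26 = -13.88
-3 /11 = -0.27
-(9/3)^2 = -9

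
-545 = -545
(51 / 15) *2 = 34 / 5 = 6.80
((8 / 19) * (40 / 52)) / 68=20 / 4199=0.00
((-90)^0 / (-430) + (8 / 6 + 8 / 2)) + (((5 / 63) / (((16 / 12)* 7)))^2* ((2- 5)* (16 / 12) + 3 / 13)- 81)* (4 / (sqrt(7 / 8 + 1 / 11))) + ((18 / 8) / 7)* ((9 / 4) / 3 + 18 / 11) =692251 / 113520- 7429993* sqrt(1870) / 974610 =-323.57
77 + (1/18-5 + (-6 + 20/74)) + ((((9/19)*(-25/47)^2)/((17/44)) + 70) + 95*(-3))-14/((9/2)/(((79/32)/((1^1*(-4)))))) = -1113152735177/7603130592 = -146.41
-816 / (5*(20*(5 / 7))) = -1428 / 125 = -11.42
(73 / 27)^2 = 5329 / 729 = 7.31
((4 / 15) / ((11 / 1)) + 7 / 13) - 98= -209003 / 2145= -97.44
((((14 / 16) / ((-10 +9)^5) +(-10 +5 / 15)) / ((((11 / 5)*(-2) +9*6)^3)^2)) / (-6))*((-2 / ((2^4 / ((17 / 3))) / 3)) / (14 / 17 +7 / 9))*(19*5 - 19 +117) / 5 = -0.00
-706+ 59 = -647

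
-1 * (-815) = 815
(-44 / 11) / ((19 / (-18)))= 72 / 19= 3.79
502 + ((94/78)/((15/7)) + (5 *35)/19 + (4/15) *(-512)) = 4170788/11115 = 375.24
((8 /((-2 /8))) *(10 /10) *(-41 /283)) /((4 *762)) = 164 /107823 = 0.00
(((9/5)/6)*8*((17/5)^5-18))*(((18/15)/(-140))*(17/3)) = -19869702/390625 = -50.87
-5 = -5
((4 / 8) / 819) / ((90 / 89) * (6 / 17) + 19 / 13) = 1513 / 4506642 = 0.00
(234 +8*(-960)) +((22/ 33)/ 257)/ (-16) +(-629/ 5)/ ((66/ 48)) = -2557018471/ 339240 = -7537.49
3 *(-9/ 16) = -27/ 16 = -1.69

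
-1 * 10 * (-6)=60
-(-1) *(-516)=-516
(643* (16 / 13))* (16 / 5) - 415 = 2117.43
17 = 17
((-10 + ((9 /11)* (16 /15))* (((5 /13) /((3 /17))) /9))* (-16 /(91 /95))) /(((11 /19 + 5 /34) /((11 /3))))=12370228160 /14980329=825.76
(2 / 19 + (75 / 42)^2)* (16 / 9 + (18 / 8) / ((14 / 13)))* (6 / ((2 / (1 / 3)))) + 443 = 95041479 / 208544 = 455.74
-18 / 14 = -9 / 7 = -1.29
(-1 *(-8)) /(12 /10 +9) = 40 /51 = 0.78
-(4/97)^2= -16/9409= -0.00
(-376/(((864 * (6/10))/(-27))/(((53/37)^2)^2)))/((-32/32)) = -1854263035/22489932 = -82.45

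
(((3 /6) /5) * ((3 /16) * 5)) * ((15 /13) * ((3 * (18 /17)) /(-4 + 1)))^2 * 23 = 1257525 /390728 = 3.22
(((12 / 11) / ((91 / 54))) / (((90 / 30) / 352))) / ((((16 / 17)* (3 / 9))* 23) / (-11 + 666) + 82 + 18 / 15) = 14430960 / 15809339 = 0.91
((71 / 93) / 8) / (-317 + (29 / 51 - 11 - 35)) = -1207 / 4584032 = -0.00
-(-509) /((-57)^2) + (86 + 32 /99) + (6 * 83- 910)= -3877921 /11913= -325.52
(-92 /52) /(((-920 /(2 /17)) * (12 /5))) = 1 /10608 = 0.00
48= 48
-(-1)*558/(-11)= -558/11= -50.73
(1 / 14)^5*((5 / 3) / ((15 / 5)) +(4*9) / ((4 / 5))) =205 / 2420208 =0.00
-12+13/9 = -10.56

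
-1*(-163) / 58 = 163 / 58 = 2.81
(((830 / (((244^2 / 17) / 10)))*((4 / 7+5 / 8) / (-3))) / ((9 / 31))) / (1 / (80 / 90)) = -73266175 / 25317684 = -2.89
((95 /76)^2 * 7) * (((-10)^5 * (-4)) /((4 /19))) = 20781250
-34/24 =-17/12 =-1.42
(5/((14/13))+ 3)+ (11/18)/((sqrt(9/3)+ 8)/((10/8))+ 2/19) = 59271103/7656516 - 19855 * sqrt(3)/1640682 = 7.72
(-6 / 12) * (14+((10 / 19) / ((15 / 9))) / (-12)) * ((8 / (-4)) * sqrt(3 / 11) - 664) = 531 * sqrt(33) / 418+88146 / 19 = 4646.56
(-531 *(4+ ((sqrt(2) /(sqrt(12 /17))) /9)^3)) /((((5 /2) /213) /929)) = -840581496 /5 - 66156877 *sqrt(102) /2430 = -168391258.75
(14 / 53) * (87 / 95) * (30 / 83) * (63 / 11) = 0.50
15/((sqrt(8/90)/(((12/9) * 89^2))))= 237630 * sqrt(5)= 531356.83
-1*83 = -83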